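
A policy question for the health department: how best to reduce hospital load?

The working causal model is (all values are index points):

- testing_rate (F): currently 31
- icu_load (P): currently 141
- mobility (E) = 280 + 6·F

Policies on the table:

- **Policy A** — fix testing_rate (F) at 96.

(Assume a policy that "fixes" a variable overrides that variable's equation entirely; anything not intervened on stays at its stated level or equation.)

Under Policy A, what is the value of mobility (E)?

856

Policy A (F := 96):
  F = 96
  E = 280 + 6·96 = 856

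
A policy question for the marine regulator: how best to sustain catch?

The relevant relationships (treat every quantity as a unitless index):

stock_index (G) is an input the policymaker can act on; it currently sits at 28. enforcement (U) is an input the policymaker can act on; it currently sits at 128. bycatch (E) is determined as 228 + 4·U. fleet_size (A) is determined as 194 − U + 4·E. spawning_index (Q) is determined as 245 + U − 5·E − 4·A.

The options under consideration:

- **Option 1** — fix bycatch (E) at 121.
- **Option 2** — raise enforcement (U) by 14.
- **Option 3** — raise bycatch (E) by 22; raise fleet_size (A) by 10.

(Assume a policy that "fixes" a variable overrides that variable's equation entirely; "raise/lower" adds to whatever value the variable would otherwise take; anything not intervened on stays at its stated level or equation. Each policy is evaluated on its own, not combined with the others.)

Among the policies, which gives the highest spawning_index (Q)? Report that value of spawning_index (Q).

-2432

Option 1 (E := 121):
  U = 128
  E = 121
  A = 194 − 128 + 4·121 = 550
  Q = 245 + 128 − 5·121 − 4·550 = -2432
Option 2 (U + 14):
  U = 128 + 14 = 142
  E = 228 + 4·142 = 796
  A = 194 − 142 + 4·796 = 3236
  Q = 245 + 142 − 5·796 − 4·3236 = -16537
Option 3 (E + 22, A + 10):
  U = 128
  E = 228 + 4·128 (+22 from intervention) = 762
  A = 194 − 128 + 4·762 (+10 from intervention) = 3124
  Q = 245 + 128 − 5·762 − 4·3124 = -15933
Comparing — Option 1: Q=-2432, Option 2: Q=-16537, Option 3: Q=-15933. Highest is -2432 (Option 1).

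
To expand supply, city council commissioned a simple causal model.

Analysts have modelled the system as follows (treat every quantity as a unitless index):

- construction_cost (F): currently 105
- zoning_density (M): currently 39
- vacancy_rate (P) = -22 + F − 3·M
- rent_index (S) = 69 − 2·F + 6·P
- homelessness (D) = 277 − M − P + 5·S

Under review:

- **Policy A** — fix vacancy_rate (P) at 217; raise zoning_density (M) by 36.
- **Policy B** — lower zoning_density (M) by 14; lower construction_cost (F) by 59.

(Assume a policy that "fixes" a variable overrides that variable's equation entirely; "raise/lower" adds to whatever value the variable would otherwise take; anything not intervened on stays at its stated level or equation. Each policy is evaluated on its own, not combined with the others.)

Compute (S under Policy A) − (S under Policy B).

1490

Policy A (P := 217, M + 36):
  F = 105
  M = 39 + 36 = 75
  P = 217
  S = 69 − 2·105 + 6·217 = 1161
Policy B (M − 14, F − 59):
  F = 105 − 59 = 46
  M = 39 − 14 = 25
  P = -22 + 46 − 3·25 = -51
  S = 69 − 2·46 + 6·(-51) = -329
S: 1161 − (-329) = 1490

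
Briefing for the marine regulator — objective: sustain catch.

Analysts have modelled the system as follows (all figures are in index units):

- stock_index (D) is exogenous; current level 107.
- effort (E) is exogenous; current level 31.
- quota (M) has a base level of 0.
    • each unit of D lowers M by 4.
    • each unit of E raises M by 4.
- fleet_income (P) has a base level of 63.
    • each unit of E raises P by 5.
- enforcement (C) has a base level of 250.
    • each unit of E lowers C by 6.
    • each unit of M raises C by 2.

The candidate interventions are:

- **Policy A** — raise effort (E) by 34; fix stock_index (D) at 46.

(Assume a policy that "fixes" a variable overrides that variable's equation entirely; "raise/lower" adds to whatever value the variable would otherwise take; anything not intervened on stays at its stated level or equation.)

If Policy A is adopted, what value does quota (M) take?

Policy A (E + 34, D := 46):
  D = 46
  E = 31 + 34 = 65
  M = 0 − 4·46 + 4·65 = 76

76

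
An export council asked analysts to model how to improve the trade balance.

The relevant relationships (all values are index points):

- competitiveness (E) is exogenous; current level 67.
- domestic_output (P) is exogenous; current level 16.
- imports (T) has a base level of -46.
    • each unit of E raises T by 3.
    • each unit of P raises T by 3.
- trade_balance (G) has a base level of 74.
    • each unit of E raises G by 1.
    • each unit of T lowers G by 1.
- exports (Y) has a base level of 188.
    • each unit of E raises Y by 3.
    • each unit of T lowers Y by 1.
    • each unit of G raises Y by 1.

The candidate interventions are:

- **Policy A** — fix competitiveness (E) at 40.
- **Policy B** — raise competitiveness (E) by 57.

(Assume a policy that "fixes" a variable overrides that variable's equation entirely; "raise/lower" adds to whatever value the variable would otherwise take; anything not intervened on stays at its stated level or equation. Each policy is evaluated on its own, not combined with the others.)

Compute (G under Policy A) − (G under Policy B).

168

Policy A (E := 40):
  E = 40
  P = 16
  T = -46 + 3·40 + 3·16 = 122
  G = 74 + 40 − 122 = -8
Policy B (E + 57):
  E = 67 + 57 = 124
  P = 16
  T = -46 + 3·124 + 3·16 = 374
  G = 74 + 124 − 374 = -176
G: -8 − (-176) = 168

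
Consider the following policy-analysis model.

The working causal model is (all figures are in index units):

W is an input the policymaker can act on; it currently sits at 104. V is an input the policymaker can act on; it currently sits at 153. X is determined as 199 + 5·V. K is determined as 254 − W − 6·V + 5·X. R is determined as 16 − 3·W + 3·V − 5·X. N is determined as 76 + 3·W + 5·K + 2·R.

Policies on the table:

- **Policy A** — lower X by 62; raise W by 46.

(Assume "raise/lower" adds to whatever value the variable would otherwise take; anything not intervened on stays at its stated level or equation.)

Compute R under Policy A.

Policy A (X − 62, W + 46):
  W = 104 + 46 = 150
  V = 153
  X = 199 + 5·153 (−62 from intervention) = 902
  R = 16 − 3·150 + 3·153 − 5·902 = -4485

-4485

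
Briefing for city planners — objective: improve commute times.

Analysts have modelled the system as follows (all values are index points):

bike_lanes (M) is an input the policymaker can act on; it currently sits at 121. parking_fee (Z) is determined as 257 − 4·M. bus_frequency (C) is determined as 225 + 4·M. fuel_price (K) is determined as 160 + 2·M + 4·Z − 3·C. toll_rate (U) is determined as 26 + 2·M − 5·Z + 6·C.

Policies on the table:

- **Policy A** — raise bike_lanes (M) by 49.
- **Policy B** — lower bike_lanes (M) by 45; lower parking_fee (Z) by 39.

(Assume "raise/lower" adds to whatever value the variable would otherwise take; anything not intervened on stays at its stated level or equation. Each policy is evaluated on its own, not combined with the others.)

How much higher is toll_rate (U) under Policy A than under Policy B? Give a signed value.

4129

Policy A (M + 49):
  M = 121 + 49 = 170
  Z = 257 − 4·170 = -423
  C = 225 + 4·170 = 905
  U = 26 + 2·170 − 5·(-423) + 6·905 = 7911
Policy B (M − 45, Z − 39):
  M = 121 − 45 = 76
  Z = 257 − 4·76 (−39 from intervention) = -86
  C = 225 + 4·76 = 529
  U = 26 + 2·76 − 5·(-86) + 6·529 = 3782
U: 7911 − 3782 = 4129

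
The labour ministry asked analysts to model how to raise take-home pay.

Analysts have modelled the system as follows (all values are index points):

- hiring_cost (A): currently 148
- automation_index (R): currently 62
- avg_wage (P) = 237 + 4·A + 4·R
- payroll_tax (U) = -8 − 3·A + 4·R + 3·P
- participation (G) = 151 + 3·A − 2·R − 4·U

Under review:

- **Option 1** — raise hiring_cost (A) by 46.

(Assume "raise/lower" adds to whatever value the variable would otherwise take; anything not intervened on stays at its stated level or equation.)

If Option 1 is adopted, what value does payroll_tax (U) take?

Option 1 (A + 46):
  A = 148 + 46 = 194
  R = 62
  P = 237 + 4·194 + 4·62 = 1261
  U = -8 − 3·194 + 4·62 + 3·1261 = 3441

3441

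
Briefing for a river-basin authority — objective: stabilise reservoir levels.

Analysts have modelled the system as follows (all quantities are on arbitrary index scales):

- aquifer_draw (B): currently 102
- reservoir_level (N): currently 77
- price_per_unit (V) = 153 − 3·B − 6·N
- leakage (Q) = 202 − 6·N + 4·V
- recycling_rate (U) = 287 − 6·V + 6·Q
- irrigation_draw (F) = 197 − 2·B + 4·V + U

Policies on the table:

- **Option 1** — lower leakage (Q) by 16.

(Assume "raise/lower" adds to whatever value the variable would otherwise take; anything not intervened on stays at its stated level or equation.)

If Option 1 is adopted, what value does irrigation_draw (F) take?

Option 1 (Q − 16):
  B = 102
  N = 77
  V = 153 − 3·102 − 6·77 = -615
  Q = 202 − 6·77 + 4·(-615) (−16 from intervention) = -2736
  U = 287 − 6·(-615) + 6·(-2736) = -12439
  F = 197 − 2·102 + 4·(-615) + (-12439) = -14906

-14906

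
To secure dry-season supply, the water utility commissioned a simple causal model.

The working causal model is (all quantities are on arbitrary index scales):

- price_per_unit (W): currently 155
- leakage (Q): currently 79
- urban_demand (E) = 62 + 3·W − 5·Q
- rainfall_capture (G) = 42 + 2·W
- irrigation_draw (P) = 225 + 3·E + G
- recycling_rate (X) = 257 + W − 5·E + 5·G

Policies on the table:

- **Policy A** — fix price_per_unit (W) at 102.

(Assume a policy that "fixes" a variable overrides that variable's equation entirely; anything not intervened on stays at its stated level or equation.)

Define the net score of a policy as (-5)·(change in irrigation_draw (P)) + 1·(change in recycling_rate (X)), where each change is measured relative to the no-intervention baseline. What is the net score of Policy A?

3127

Baseline:
  W = 155
  Q = 79
  E = 62 + 3·155 − 5·79 = 132
  G = 42 + 2·155 = 352
  P = 225 + 3·132 + 352 = 973
  X = 257 + 155 − 5·132 + 5·352 = 1512
Policy A (W := 102):
  W = 102
  Q = 79
  E = 62 + 3·102 − 5·79 = -27
  G = 42 + 2·102 = 246
  P = 225 + 3·(-27) + 246 = 390
  X = 257 + 102 − 5·(-27) + 5·246 = 1724
ΔP = 390 − 973 = -583; ΔX = 1724 − 1512 = 212
Score = (-5)·(-583) + 1·212 = 3127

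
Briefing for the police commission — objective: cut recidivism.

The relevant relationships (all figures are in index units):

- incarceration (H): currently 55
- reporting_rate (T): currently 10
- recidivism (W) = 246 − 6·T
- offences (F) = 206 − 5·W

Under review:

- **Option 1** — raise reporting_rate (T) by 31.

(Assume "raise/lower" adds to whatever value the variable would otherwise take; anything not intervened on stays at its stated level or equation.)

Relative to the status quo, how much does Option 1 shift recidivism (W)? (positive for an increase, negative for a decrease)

-186

Baseline:
  T = 10
  W = 246 − 6·10 = 186
Option 1 (T + 31):
  T = 10 + 31 = 41
  W = 246 − 6·41 = 0
Change in W: 0 − 186 = -186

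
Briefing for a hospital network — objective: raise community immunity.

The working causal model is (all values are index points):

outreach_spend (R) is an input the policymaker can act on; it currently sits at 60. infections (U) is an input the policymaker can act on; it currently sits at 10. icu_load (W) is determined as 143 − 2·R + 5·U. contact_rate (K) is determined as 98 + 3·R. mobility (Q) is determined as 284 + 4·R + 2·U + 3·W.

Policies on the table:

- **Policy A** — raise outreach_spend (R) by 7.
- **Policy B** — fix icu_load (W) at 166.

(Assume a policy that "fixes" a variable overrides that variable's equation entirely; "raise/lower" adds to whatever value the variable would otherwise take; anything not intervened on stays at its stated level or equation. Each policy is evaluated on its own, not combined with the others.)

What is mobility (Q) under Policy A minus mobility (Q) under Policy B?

-293

Policy A (R + 7):
  R = 60 + 7 = 67
  U = 10
  W = 143 − 2·67 + 5·10 = 59
  Q = 284 + 4·67 + 2·10 + 3·59 = 749
Policy B (W := 166):
  R = 60
  U = 10
  W = 166
  Q = 284 + 4·60 + 2·10 + 3·166 = 1042
Q: 749 − 1042 = -293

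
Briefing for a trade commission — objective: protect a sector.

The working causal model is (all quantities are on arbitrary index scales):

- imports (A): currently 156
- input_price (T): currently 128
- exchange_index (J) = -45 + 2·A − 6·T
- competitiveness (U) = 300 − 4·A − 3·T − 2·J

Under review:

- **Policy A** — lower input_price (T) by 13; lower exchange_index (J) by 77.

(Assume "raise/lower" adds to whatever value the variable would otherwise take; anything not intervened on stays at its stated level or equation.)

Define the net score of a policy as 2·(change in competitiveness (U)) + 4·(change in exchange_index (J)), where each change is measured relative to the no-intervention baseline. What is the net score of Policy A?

Baseline:
  A = 156
  T = 128
  J = -45 + 2·156 − 6·128 = -501
  U = 300 − 4·156 − 3·128 − 2·(-501) = 294
Policy A (T − 13, J − 77):
  A = 156
  T = 128 − 13 = 115
  J = -45 + 2·156 − 6·115 (−77 from intervention) = -500
  U = 300 − 4·156 − 3·115 − 2·(-500) = 331
ΔU = 331 − 294 = 37; ΔJ = -500 − (-501) = 1
Score = 2·37 + 4·1 = 78

78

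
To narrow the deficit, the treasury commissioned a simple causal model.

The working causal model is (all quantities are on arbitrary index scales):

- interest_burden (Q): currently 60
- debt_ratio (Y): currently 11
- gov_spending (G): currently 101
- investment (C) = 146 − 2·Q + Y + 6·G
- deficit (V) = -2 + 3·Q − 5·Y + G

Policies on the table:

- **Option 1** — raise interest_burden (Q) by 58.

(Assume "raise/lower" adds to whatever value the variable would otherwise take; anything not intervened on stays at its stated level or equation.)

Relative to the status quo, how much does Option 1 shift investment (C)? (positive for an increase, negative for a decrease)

-116

Baseline:
  Q = 60
  Y = 11
  G = 101
  C = 146 − 2·60 + 11 + 6·101 = 643
Option 1 (Q + 58):
  Q = 60 + 58 = 118
  Y = 11
  G = 101
  C = 146 − 2·118 + 11 + 6·101 = 527
Change in C: 527 − 643 = -116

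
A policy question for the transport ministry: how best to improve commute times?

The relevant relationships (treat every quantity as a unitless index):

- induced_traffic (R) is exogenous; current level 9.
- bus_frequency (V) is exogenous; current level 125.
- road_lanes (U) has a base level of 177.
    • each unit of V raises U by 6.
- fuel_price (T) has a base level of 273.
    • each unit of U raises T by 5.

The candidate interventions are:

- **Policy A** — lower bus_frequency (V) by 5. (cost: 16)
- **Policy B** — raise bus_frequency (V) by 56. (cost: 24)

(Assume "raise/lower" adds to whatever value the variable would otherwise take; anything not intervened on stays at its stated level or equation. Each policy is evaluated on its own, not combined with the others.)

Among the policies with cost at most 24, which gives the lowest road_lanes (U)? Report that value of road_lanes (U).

Policy A (V − 5):
  V = 125 − 5 = 120
  U = 177 + 6·120 = 897
Policy B (V + 56):
  V = 125 + 56 = 181
  U = 177 + 6·181 = 1263
Comparing — Policy A: U=897, Policy B: U=1263. Lowest is 897 (Policy A).

897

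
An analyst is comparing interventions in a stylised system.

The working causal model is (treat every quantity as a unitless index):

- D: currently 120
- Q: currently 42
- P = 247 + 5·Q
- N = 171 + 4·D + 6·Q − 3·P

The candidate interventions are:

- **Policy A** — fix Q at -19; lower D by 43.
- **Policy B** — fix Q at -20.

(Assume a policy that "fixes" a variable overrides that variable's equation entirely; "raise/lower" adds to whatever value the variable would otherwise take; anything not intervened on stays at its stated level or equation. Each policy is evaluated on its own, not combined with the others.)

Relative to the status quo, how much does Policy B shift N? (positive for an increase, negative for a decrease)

558

Baseline:
  D = 120
  Q = 42
  P = 247 + 5·42 = 457
  N = 171 + 4·120 + 6·42 − 3·457 = -468
Policy B (Q := -20):
  D = 120
  Q = -20
  P = 247 + 5·(-20) = 147
  N = 171 + 4·120 + 6·(-20) − 3·147 = 90
Change in N: 90 − (-468) = 558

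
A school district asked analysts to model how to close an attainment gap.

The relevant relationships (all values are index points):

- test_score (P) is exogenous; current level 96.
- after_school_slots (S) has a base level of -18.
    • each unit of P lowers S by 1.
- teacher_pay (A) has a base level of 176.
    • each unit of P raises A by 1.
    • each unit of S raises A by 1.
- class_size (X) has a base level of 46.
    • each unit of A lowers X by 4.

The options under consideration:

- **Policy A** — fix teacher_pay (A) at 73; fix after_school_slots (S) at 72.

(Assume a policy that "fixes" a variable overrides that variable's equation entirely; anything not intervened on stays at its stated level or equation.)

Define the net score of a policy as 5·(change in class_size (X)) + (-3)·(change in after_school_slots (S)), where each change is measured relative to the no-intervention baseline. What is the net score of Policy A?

1142

Baseline:
  P = 96
  S = -18 − 96 = -114
  A = 176 + 96 + (-114) = 158
  X = 46 − 4·158 = -586
Policy A (A := 73, S := 72):
  P = 96
  S = 72
  A = 73
  X = 46 − 4·73 = -246
ΔX = -246 − (-586) = 340; ΔS = 72 − (-114) = 186
Score = 5·340 + (-3)·186 = 1142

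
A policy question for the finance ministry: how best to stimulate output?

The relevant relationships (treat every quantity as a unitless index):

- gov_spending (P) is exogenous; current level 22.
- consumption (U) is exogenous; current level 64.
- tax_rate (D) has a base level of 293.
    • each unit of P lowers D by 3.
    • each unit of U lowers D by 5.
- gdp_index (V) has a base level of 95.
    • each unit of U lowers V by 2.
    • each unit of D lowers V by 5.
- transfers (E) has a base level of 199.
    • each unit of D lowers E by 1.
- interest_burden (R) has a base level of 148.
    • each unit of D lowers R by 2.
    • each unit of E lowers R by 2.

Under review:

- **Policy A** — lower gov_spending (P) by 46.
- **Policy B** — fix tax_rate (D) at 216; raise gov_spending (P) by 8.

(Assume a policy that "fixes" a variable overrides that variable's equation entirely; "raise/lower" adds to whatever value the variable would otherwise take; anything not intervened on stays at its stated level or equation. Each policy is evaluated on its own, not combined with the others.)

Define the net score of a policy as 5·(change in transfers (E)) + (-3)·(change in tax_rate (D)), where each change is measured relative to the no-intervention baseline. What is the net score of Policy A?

Baseline:
  P = 22
  U = 64
  D = 293 − 3·22 − 5·64 = -93
  E = 199 − (-93) = 292
Policy A (P − 46):
  P = 22 − 46 = -24
  U = 64
  D = 293 − 3·(-24) − 5·64 = 45
  E = 199 − 45 = 154
ΔE = 154 − 292 = -138; ΔD = 45 − (-93) = 138
Score = 5·(-138) + (-3)·138 = -1104

-1104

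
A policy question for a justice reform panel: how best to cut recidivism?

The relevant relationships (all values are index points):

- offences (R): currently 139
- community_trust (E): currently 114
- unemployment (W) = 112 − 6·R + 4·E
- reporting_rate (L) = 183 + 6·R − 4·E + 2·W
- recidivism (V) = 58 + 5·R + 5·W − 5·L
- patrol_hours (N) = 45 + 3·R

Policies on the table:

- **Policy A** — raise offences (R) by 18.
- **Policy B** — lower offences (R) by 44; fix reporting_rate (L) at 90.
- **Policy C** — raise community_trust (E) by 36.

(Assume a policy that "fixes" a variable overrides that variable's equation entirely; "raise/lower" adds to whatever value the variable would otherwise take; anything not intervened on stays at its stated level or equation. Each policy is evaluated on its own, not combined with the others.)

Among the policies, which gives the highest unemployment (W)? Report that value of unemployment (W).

Policy A (R + 18):
  R = 139 + 18 = 157
  E = 114
  W = 112 − 6·157 + 4·114 = -374
Policy B (R − 44, L := 90):
  R = 139 − 44 = 95
  E = 114
  W = 112 − 6·95 + 4·114 = -2
Policy C (E + 36):
  R = 139
  E = 114 + 36 = 150
  W = 112 − 6·139 + 4·150 = -122
Comparing — Policy A: W=-374, Policy B: W=-2, Policy C: W=-122. Highest is -2 (Policy B).

-2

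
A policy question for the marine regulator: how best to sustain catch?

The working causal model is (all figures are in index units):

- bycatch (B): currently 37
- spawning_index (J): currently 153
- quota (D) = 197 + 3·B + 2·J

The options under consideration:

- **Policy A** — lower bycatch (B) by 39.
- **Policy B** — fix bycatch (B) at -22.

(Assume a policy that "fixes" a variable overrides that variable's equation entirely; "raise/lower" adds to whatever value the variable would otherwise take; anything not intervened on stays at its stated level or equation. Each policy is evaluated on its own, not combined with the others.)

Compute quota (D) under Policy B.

437

Policy B (B := -22):
  B = -22
  J = 153
  D = 197 + 3·(-22) + 2·153 = 437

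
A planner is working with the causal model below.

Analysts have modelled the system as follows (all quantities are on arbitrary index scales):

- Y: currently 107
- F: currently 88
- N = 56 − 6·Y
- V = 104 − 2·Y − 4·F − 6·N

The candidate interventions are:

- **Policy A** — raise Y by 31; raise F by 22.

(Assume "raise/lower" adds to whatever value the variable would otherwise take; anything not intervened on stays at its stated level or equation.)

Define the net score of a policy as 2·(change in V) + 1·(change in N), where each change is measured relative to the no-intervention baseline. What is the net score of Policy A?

Baseline:
  Y = 107
  F = 88
  N = 56 − 6·107 = -586
  V = 104 − 2·107 − 4·88 − 6·(-586) = 3054
Policy A (Y + 31, F + 22):
  Y = 107 + 31 = 138
  F = 88 + 22 = 110
  N = 56 − 6·138 = -772
  V = 104 − 2·138 − 4·110 − 6·(-772) = 4020
ΔV = 4020 − 3054 = 966; ΔN = -772 − (-586) = -186
Score = 2·966 + 1·(-186) = 1746

1746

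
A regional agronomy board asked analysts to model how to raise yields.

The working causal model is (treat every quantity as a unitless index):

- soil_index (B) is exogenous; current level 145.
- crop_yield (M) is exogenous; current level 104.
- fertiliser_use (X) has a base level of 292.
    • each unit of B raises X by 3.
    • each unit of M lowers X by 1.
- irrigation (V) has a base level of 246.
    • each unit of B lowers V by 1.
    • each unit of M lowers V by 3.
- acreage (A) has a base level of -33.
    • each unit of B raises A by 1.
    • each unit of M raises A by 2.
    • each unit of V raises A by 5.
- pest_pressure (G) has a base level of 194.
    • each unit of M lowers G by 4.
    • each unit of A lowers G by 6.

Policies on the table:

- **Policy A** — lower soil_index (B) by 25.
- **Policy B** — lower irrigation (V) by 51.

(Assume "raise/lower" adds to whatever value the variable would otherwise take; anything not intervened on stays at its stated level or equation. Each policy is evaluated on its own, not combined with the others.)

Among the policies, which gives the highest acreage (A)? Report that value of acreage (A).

-635

Policy A (B − 25):
  B = 145 − 25 = 120
  M = 104
  V = 246 − 120 − 3·104 = -186
  A = -33 + 120 + 2·104 + 5·(-186) = -635
Policy B (V − 51):
  B = 145
  M = 104
  V = 246 − 145 − 3·104 (−51 from intervention) = -262
  A = -33 + 145 + 2·104 + 5·(-262) = -990
Comparing — Policy A: A=-635, Policy B: A=-990. Highest is -635 (Policy A).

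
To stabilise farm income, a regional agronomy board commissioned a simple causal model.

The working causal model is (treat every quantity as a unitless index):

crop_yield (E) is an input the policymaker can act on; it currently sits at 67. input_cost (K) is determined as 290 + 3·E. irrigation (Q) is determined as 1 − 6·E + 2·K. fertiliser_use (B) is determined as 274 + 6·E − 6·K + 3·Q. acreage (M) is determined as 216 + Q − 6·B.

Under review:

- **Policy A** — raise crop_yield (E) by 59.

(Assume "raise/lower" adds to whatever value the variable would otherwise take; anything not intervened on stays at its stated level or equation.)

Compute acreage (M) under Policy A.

Policy A (E + 59):
  E = 67 + 59 = 126
  K = 290 + 3·126 = 668
  Q = 1 − 6·126 + 2·668 = 581
  B = 274 + 6·126 − 6·668 + 3·581 = -1235
  M = 216 + 581 − 6·(-1235) = 8207

8207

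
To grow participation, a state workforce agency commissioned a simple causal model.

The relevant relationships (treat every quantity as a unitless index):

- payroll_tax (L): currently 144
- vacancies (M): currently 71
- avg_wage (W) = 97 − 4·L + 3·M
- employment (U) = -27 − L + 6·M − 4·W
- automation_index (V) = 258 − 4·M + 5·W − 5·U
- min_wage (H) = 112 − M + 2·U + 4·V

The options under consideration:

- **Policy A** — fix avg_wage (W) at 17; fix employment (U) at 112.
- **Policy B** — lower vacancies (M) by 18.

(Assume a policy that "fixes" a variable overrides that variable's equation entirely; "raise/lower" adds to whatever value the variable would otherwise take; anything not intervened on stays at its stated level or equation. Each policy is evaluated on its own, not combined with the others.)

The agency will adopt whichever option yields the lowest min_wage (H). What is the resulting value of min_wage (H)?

Policy A (W := 17, U := 112):
  L = 144
  M = 71
  W = 17
  U = 112
  V = 258 − 4·71 + 5·17 − 5·112 = -501
  H = 112 − 71 + 2·112 + 4·(-501) = -1739
Policy B (M − 18):
  L = 144
  M = 71 − 18 = 53
  W = 97 − 4·144 + 3·53 = -320
  U = -27 − 144 + 6·53 − 4·(-320) = 1427
  V = 258 − 4·53 + 5·(-320) − 5·1427 = -8689
  H = 112 − 53 + 2·1427 + 4·(-8689) = -31843
Comparing — Policy A: H=-1739, Policy B: H=-31843. Lowest is -31843 (Policy B).

-31843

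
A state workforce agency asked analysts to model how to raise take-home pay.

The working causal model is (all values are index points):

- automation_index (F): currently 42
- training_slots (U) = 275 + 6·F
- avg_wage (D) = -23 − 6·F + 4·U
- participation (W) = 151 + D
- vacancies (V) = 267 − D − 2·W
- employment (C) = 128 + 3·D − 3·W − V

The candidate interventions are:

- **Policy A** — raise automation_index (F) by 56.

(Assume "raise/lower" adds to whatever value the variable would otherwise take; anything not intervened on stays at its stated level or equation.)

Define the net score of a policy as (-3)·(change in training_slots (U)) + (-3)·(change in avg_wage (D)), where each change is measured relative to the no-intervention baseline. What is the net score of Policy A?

Baseline:
  F = 42
  U = 275 + 6·42 = 527
  D = -23 − 6·42 + 4·527 = 1833
Policy A (F + 56):
  F = 42 + 56 = 98
  U = 275 + 6·98 = 863
  D = -23 − 6·98 + 4·863 = 2841
ΔU = 863 − 527 = 336; ΔD = 2841 − 1833 = 1008
Score = (-3)·336 + (-3)·1008 = -4032

-4032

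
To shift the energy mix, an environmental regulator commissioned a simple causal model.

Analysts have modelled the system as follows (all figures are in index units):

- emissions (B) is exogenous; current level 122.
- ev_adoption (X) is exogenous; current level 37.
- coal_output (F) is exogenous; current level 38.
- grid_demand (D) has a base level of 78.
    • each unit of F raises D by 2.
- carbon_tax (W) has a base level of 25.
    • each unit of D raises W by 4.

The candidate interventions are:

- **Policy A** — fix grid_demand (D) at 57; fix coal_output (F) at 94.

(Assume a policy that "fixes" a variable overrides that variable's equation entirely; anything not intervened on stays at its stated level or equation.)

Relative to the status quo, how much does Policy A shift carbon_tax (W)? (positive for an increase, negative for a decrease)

Baseline:
  F = 38
  D = 78 + 2·38 = 154
  W = 25 + 4·154 = 641
Policy A (D := 57, F := 94):
  F = 94
  D = 57
  W = 25 + 4·57 = 253
Change in W: 253 − 641 = -388

-388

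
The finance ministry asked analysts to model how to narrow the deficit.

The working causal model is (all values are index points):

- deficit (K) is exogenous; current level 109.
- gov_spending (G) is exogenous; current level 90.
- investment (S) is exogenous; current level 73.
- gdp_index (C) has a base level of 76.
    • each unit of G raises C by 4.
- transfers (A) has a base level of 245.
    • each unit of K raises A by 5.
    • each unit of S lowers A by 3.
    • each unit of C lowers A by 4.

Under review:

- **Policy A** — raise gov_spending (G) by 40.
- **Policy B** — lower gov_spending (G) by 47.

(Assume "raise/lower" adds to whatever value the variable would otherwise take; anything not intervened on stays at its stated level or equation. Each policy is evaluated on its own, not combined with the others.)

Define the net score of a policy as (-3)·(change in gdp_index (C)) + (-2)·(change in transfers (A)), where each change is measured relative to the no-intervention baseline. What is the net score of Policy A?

Baseline:
  K = 109
  G = 90
  S = 73
  C = 76 + 4·90 = 436
  A = 245 + 5·109 − 3·73 − 4·436 = -1173
Policy A (G + 40):
  K = 109
  G = 90 + 40 = 130
  S = 73
  C = 76 + 4·130 = 596
  A = 245 + 5·109 − 3·73 − 4·596 = -1813
ΔC = 596 − 436 = 160; ΔA = -1813 − (-1173) = -640
Score = (-3)·160 + (-2)·(-640) = 800

800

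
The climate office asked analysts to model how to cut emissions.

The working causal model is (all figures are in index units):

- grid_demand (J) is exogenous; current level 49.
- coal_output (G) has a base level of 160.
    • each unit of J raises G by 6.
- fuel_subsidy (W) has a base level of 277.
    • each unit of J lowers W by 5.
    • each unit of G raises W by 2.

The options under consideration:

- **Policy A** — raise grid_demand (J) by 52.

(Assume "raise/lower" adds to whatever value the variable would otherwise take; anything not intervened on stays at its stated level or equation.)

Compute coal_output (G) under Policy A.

Policy A (J + 52):
  J = 49 + 52 = 101
  G = 160 + 6·101 = 766

766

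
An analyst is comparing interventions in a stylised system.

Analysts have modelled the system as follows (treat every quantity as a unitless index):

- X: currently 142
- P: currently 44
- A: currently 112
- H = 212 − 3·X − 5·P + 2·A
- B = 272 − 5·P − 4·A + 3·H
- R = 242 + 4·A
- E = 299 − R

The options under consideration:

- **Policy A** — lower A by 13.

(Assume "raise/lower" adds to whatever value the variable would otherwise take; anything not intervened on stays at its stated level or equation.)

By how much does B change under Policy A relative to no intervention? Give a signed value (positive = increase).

-26

Baseline:
  X = 142
  P = 44
  A = 112
  H = 212 − 3·142 − 5·44 + 2·112 = -210
  B = 272 − 5·44 − 4·112 + 3·(-210) = -1026
Policy A (A − 13):
  X = 142
  P = 44
  A = 112 − 13 = 99
  H = 212 − 3·142 − 5·44 + 2·99 = -236
  B = 272 − 5·44 − 4·99 + 3·(-236) = -1052
Change in B: -1052 − (-1026) = -26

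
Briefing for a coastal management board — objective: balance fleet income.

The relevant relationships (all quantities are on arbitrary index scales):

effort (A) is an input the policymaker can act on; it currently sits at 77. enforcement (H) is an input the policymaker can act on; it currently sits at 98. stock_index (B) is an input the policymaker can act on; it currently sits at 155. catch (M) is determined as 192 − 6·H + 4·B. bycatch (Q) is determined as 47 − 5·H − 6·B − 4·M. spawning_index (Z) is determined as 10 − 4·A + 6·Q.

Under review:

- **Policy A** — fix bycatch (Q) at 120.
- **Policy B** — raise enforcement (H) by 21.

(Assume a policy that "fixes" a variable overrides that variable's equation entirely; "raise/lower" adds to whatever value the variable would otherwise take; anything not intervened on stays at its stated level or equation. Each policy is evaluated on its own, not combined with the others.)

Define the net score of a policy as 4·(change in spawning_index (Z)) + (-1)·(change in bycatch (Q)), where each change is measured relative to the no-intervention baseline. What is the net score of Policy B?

Baseline:
  A = 77
  H = 98
  B = 155
  M = 192 − 6·98 + 4·155 = 224
  Q = 47 − 5·98 − 6·155 − 4·224 = -2269
  Z = 10 − 4·77 + 6·(-2269) = -13912
Policy B (H + 21):
  A = 77
  H = 98 + 21 = 119
  B = 155
  M = 192 − 6·119 + 4·155 = 98
  Q = 47 − 5·119 − 6·155 − 4·98 = -1870
  Z = 10 − 4·77 + 6·(-1870) = -11518
ΔZ = -11518 − (-13912) = 2394; ΔQ = -1870 − (-2269) = 399
Score = 4·2394 + (-1)·399 = 9177

9177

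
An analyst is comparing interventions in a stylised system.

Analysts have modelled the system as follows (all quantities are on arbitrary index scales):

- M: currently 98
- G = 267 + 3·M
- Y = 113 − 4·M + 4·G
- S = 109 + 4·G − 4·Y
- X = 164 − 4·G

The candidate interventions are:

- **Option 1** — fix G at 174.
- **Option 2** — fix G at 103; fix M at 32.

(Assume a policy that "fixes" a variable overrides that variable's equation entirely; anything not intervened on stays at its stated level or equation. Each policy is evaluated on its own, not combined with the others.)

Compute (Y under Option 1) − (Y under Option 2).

20

Option 1 (G := 174):
  M = 98
  G = 174
  Y = 113 − 4·98 + 4·174 = 417
Option 2 (G := 103, M := 32):
  M = 32
  G = 103
  Y = 113 − 4·32 + 4·103 = 397
Y: 417 − 397 = 20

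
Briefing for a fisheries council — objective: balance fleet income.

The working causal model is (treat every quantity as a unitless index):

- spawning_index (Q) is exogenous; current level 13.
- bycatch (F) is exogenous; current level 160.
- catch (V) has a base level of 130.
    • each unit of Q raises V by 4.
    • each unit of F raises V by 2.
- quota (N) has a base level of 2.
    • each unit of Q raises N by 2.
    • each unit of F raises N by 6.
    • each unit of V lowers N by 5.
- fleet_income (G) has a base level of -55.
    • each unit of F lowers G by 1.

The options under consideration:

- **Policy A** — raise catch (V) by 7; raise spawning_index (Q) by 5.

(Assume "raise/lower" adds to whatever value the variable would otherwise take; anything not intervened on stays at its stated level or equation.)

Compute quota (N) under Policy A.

Policy A (V + 7, Q + 5):
  Q = 13 + 5 = 18
  F = 160
  V = 130 + 4·18 + 2·160 (+7 from intervention) = 529
  N = 2 + 2·18 + 6·160 − 5·529 = -1647

-1647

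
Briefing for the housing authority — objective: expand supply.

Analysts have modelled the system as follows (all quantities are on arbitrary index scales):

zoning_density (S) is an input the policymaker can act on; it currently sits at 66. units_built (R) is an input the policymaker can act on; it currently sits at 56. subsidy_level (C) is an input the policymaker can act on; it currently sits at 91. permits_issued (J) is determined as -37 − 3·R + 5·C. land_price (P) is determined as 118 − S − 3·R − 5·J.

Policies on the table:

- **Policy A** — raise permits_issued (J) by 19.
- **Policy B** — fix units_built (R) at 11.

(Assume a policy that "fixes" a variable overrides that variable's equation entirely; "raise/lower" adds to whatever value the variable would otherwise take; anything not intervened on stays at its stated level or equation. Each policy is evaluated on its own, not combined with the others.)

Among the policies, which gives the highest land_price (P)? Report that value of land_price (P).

-1461

Policy A (J + 19):
  S = 66
  R = 56
  C = 91
  J = -37 − 3·56 + 5·91 (+19 from intervention) = 269
  P = 118 − 66 − 3·56 − 5·269 = -1461
Policy B (R := 11):
  S = 66
  R = 11
  C = 91
  J = -37 − 3·11 + 5·91 = 385
  P = 118 − 66 − 3·11 − 5·385 = -1906
Comparing — Policy A: P=-1461, Policy B: P=-1906. Highest is -1461 (Policy A).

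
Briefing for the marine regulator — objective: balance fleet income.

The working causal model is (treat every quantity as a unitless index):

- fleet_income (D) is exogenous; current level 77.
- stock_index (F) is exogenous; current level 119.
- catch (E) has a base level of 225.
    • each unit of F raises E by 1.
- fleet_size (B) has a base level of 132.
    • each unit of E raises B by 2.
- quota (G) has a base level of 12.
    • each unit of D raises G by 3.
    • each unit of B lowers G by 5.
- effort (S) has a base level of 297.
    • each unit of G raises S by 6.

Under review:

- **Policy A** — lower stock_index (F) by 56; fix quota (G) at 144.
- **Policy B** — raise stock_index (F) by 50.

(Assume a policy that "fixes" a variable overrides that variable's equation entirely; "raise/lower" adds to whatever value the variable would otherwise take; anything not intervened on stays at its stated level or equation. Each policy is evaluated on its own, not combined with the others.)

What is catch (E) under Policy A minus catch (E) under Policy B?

Policy A (F − 56, G := 144):
  F = 119 − 56 = 63
  E = 225 + 63 = 288
Policy B (F + 50):
  F = 119 + 50 = 169
  E = 225 + 169 = 394
E: 288 − 394 = -106

-106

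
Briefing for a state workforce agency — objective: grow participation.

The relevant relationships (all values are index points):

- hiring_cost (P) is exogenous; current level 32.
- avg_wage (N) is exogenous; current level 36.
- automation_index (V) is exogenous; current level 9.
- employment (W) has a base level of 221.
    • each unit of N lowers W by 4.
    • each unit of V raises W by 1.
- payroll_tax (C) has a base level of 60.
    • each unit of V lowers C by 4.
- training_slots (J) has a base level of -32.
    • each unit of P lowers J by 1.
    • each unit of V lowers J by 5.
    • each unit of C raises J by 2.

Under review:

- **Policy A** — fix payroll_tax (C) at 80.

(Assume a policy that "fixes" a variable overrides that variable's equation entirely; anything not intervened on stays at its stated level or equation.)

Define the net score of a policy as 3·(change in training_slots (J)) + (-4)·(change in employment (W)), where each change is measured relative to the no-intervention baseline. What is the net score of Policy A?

Baseline:
  P = 32
  N = 36
  V = 9
  W = 221 − 4·36 + 9 = 86
  C = 60 − 4·9 = 24
  J = -32 − 32 − 5·9 + 2·24 = -61
Policy A (C := 80):
  P = 32
  N = 36
  V = 9
  W = 221 − 4·36 + 9 = 86
  C = 80
  J = -32 − 32 − 5·9 + 2·80 = 51
ΔJ = 51 − (-61) = 112; ΔW = 86 − 86 = 0
Score = 3·112 + (-4)·0 = 336

336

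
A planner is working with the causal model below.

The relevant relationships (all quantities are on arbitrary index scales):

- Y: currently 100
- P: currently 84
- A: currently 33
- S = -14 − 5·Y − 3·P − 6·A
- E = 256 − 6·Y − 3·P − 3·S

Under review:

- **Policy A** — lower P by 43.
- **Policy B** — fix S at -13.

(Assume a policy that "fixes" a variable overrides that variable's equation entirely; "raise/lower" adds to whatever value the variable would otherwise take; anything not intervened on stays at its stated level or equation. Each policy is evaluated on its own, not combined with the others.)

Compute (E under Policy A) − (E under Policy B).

2595

Policy A (P − 43):
  Y = 100
  P = 84 − 43 = 41
  A = 33
  S = -14 − 5·100 − 3·41 − 6·33 = -835
  E = 256 − 6·100 − 3·41 − 3·(-835) = 2038
Policy B (S := -13):
  Y = 100
  P = 84
  A = 33
  S = -13
  E = 256 − 6·100 − 3·84 − 3·(-13) = -557
E: 2038 − (-557) = 2595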